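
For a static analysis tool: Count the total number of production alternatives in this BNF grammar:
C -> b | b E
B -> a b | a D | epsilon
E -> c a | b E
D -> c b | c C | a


Counting alternatives per rule:
  C: 2 alternative(s)
  B: 3 alternative(s)
  E: 2 alternative(s)
  D: 3 alternative(s)
Sum: 2 + 3 + 2 + 3 = 10

10


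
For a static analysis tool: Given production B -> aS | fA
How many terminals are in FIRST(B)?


Production: B -> aS | fA
Examining each alternative for leading terminals:
  B -> aS : first terminal = 'a'
  B -> fA : first terminal = 'f'
FIRST(B) = {a, f}
Count: 2

2


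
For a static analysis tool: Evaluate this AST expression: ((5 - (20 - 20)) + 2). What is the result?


Expression: ((5 - (20 - 20)) + 2)
Evaluating step by step:
  20 - 20 = 0
  5 - 0 = 5
  5 + 2 = 7
Result: 7

7


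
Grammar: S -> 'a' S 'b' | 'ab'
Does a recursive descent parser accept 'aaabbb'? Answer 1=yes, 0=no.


Grammar accepts strings of the form a^n b^n (n >= 1)
Word: 'aaabbb'
Counting: 3 a's and 3 b's
Check: 3 == 3? Yes
Derivation (S -> aSb applied 2 time(s), then S -> ab): S => aSb => aaSbb => aaabbb
Accepted

1


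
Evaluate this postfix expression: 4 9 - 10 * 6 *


Processing tokens left to right:
Push 4, Push 9
Pop 4 and 9, compute 4 - 9 = -5, push -5
Push 10
Pop -5 and 10, compute -5 * 10 = -50, push -50
Push 6
Pop -50 and 6, compute -50 * 6 = -300, push -300
Stack result: -300

-300


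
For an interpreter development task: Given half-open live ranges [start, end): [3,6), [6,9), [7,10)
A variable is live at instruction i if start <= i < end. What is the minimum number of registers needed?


Live ranges:
  Var0: [3, 6)
  Var1: [6, 9)
  Var2: [7, 10)
Sweep-line events (position, delta, active):
  pos=3 start -> active=1
  pos=6 end -> active=0
  pos=6 start -> active=1
  pos=7 start -> active=2
  pos=9 end -> active=1
  pos=10 end -> active=0
Maximum simultaneous active: 2
Minimum registers needed: 2

2


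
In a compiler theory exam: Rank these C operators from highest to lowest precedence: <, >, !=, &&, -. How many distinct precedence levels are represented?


Looking up precedence for each operator:
  < -> precedence 4
  > -> precedence 4
  != -> precedence 3
  && -> precedence 2
  - -> precedence 5
Sorted highest to lowest: -, <, >, !=, &&
Distinct precedence values: [5, 4, 3, 2]
Number of distinct levels: 4

4


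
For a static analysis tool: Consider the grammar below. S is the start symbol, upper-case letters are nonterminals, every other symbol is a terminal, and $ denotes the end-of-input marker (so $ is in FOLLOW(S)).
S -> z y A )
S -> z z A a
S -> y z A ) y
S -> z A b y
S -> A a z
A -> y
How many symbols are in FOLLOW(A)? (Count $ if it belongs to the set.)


S is the start symbol and does not occur in any rule body, so FOLLOW(S) = {$}.
Examining every occurrence of A in a rule body:
  S -> z y A ) : A is followed by terminal ')' -> add ')'
  S -> z z A a : A is followed by terminal 'a' -> add 'a'
  S -> y z A ) y : A is followed by terminal ')' -> add ')' (already in the set)
  S -> z A b y : A is followed by terminal 'b' -> add 'b'
  S -> A a z : A is followed by terminal 'a' -> add 'a' (already in the set)
  A -> y : A does not occur in the body -> contributes nothing
FOLLOW(A) = {), a, b}
Count: 3

3


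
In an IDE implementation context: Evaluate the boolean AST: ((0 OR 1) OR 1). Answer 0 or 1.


Step 1: Evaluate inner node
  0 OR 1 = 1
Step 2: Evaluate root node
  1 OR 1 = 1

1


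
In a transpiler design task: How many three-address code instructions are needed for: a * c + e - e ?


Expression: a * c + e - e
Generating three-address code (respecting * over +/- precedence):
  Instruction 1: t1 = a * c
  Instruction 2: t2 = t1 + e
  Instruction 3: t3 = t2 - e
Total instructions: 3

3


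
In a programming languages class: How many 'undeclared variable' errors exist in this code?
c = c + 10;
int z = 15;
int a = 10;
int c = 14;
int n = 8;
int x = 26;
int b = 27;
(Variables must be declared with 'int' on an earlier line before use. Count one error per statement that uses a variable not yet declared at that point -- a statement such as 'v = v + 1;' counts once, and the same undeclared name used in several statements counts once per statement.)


Scanning code line by line:
  Line 1: use 'c' -> ERROR (undeclared)
  Line 2: declare 'z' -> declared = ['z']
  Line 3: declare 'a' -> declared = ['a', 'z']
  Line 4: declare 'c' -> declared = ['a', 'c', 'z']
  Line 5: declare 'n' -> declared = ['a', 'c', 'n', 'z']
  Line 6: declare 'x' -> declared = ['a', 'c', 'n', 'x', 'z']
  Line 7: declare 'b' -> declared = ['a', 'b', 'c', 'n', 'x', 'z']
Total undeclared variable errors: 1

1


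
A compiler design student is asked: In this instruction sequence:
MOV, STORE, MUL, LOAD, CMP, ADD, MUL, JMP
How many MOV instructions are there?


Scanning instruction sequence for MOV:
  Position 1: MOV <- MATCH
  Position 2: STORE
  Position 3: MUL
  Position 4: LOAD
  Position 5: CMP
  Position 6: ADD
  Position 7: MUL
  Position 8: JMP
Matches at positions: [1]
Total MOV count: 1

1


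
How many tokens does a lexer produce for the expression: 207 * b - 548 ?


Scanning '207 * b - 548'
Token 1: '207' -> integer_literal
Token 2: '*' -> operator
Token 3: 'b' -> identifier
Token 4: '-' -> operator
Token 5: '548' -> integer_literal
Total tokens: 5

5


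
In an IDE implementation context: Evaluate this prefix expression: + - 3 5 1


Parsing prefix expression: + - 3 5 1
Step 1: Innermost operation '- 3 5'
  3 - 5 = -2
Step 2: Outer operation '+ [-2] 1'
  -2 + 1 = -1

-1


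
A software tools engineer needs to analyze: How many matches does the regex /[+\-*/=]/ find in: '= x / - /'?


Pattern: /[+\-*/=]/ (operators)
Input: '= x / - /'
Scanning for matches:
  Match 1: '='
  Match 2: '/'
  Match 3: '-'
  Match 4: '/'
Total matches: 4

4


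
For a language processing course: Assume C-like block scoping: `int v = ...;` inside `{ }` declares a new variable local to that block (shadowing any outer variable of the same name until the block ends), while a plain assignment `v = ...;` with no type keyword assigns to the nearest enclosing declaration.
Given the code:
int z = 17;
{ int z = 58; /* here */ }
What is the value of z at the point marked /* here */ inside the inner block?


Analyzing scoping rules:
Outer scope: declares z = 17
Inner block: 'int z = 58;' declares a NEW z that shadows the outer one
Inside the block the inner declaration is in scope -> 58
Result: 58

58


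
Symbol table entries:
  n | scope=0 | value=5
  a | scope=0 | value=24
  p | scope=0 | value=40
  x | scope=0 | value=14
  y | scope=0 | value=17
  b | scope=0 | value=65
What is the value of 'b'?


Searching symbol table for 'b':
  n | scope=0 | value=5
  a | scope=0 | value=24
  p | scope=0 | value=40
  x | scope=0 | value=14
  y | scope=0 | value=17
  b | scope=0 | value=65 <- MATCH
Found 'b' at scope 0 with value 65

65


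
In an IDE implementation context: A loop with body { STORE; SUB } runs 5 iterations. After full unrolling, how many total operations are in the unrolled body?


Loop body operations: STORE, SUB (2 ops per iteration)
Unrolling 5 iterations:
  Iteration 1: STORE, SUB (2 ops)
  Iteration 2: STORE, SUB (2 ops)
  Iteration 3: STORE, SUB (2 ops)
  Iteration 4: STORE, SUB (2 ops)
  Iteration 5: STORE, SUB (2 ops)
Total: 5 iterations * 2 ops/iter = 10 operations

10


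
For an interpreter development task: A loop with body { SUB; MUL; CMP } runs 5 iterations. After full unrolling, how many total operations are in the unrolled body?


Loop body operations: SUB, MUL, CMP (3 ops per iteration)
Unrolling 5 iterations:
  Iteration 1: SUB, MUL, CMP (3 ops)
  Iteration 2: SUB, MUL, CMP (3 ops)
  Iteration 3: SUB, MUL, CMP (3 ops)
  Iteration 4: SUB, MUL, CMP (3 ops)
  Iteration 5: SUB, MUL, CMP (3 ops)
Total: 5 iterations * 3 ops/iter = 15 operations

15


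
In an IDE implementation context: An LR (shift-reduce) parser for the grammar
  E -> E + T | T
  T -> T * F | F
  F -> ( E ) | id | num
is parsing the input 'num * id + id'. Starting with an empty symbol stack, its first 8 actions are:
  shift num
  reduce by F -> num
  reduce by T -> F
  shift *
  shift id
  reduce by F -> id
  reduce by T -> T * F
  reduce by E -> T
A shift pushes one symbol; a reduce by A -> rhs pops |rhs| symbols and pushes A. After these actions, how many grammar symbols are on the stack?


Tracking the symbol stack through each action:
  Action 1: shift 'num' : push -> stack = [num] (size 1)
  Action 2: reduce by F -> num : pop 1, push F -> stack = [F] (size 1)
  Action 3: reduce by T -> F : pop 1, push T -> stack = [T] (size 1)
  Action 4: shift '*' : push -> stack = [T, *] (size 2)
  Action 5: shift 'id' : push -> stack = [T, *, id] (size 3)
  Action 6: reduce by F -> id : pop 1, push F -> stack = [T, *, F] (size 3)
  Action 7: reduce by T -> T * F : pop 3, push T -> stack = [T] (size 1)
  Action 8: reduce by E -> T : pop 1, push E -> stack = [E] (size 1)
Final stack size: 1

1


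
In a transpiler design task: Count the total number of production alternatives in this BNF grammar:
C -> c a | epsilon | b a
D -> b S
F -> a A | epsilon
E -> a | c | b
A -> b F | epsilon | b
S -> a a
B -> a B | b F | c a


Counting alternatives per rule:
  C: 3 alternative(s)
  D: 1 alternative(s)
  F: 2 alternative(s)
  E: 3 alternative(s)
  A: 3 alternative(s)
  S: 1 alternative(s)
  B: 3 alternative(s)
Sum: 3 + 1 + 2 + 3 + 3 + 1 + 3 = 16

16


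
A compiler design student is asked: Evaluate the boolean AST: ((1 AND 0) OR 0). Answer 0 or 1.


Step 1: Evaluate inner node
  1 AND 0 = 0
Step 2: Evaluate root node
  0 OR 0 = 0

0


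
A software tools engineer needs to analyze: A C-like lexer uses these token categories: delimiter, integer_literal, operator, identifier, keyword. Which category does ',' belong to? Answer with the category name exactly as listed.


Token: ','
Checking categories:
  identifier: no
  integer_literal: no
  operator: no
  keyword: no
  delimiter: YES
Category: delimiter

delimiter


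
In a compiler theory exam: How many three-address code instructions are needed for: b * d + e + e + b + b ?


Expression: b * d + e + e + b + b
Generating three-address code (respecting * over +/- precedence):
  Instruction 1: t1 = b * d
  Instruction 2: t2 = t1 + e
  Instruction 3: t3 = t2 + e
  Instruction 4: t4 = t3 + b
  Instruction 5: t5 = t4 + b
Total instructions: 5

5


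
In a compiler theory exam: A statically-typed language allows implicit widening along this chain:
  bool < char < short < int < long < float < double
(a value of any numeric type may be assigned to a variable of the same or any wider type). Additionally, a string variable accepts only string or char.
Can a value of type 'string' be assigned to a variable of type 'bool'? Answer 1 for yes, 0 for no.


Target variable type: bool
Source value type: string
Rule: string cannot widen to any numeric type
Result: 0

0


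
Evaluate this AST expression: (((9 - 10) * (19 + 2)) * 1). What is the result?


Expression: (((9 - 10) * (19 + 2)) * 1)
Evaluating step by step:
  9 - 10 = -1
  19 + 2 = 21
  -1 * 21 = -21
  -21 * 1 = -21
Result: -21

-21


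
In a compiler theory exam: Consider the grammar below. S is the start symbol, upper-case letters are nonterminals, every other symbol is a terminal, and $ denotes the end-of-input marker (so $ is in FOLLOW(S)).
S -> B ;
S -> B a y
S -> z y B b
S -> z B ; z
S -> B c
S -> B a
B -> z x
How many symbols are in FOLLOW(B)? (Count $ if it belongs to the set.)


S is the start symbol and does not occur in any rule body, so FOLLOW(S) = {$}.
Examining every occurrence of B in a rule body:
  S -> B ; : B is followed by terminal ';' -> add ';'
  S -> B a y : B is followed by terminal 'a' -> add 'a'
  S -> z y B b : B is followed by terminal 'b' -> add 'b'
  S -> z B ; z : B is followed by terminal ';' -> add ';' (already in the set)
  S -> B c : B is followed by terminal 'c' -> add 'c'
  S -> B a : B is followed by terminal 'a' -> add 'a' (already in the set)
  B -> z x : B does not occur in the body -> contributes nothing
FOLLOW(B) = {;, a, b, c}
Count: 4

4


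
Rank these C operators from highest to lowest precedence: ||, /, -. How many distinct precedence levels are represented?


Looking up precedence for each operator:
  || -> precedence 1
  / -> precedence 6
  - -> precedence 5
Sorted highest to lowest: /, -, ||
Distinct precedence values: [6, 5, 1]
Number of distinct levels: 3

3


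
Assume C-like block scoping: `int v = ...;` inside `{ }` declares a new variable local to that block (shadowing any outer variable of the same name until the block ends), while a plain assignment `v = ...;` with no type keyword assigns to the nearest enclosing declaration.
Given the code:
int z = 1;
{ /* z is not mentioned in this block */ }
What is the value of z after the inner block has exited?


Analyzing scoping rules:
Outer scope: declares z = 1
Inner block: z is neither redeclared nor assigned -> unchanged
After the block -> 1
Result: 1

1


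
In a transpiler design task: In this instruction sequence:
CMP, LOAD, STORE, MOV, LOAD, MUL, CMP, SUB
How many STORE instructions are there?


Scanning instruction sequence for STORE:
  Position 1: CMP
  Position 2: LOAD
  Position 3: STORE <- MATCH
  Position 4: MOV
  Position 5: LOAD
  Position 6: MUL
  Position 7: CMP
  Position 8: SUB
Matches at positions: [3]
Total STORE count: 1

1


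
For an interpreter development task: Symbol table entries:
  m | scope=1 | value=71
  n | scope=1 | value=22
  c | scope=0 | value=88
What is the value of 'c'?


Searching symbol table for 'c':
  m | scope=1 | value=71
  n | scope=1 | value=22
  c | scope=0 | value=88 <- MATCH
Found 'c' at scope 0 with value 88

88


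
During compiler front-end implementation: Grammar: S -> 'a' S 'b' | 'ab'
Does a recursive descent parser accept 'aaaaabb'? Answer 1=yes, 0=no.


Grammar accepts strings of the form a^n b^n (n >= 1)
Word: 'aaaaabb'
Counting: 5 a's and 2 b's
Check: 5 == 2? No
Mismatch: a-count != b-count
Rejected

0


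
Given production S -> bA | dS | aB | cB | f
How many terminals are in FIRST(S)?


Production: S -> bA | dS | aB | cB | f
Examining each alternative for leading terminals:
  S -> bA : first terminal = 'b'
  S -> dS : first terminal = 'd'
  S -> aB : first terminal = 'a'
  S -> cB : first terminal = 'c'
  S -> f : first terminal = 'f'
FIRST(S) = {a, b, c, d, f}
Count: 5

5


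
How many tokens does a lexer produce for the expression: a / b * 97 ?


Scanning 'a / b * 97'
Token 1: 'a' -> identifier
Token 2: '/' -> operator
Token 3: 'b' -> identifier
Token 4: '*' -> operator
Token 5: '97' -> integer_literal
Total tokens: 5

5


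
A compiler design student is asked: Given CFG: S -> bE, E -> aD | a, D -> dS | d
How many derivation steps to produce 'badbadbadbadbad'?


Grammar: S -> bE, E -> aD | a, D -> dS | d
Deriving 'badbadbadbadbad':
Step 1: S -> bE => bE
Step 2: E -> aD => baD
Step 3: D -> dS => badS
Step 4: S -> bE => badbE
Step 5: E -> aD => badbaD
Step 6: D -> dS => badbadS
Step 7: S -> bE => badbadbE
Step 8: E -> aD => badbadbaD
Step 9: D -> dS => badbadbadS
Step 10: S -> bE => badbadbadbE
Step 11: E -> aD => badbadbadbaD
Step 12: D -> dS => badbadbadbadS
Step 13: S -> bE => badbadbadbadbE
Step 14: E -> aD => badbadbadbadbaD
Step 15: D -> d => badbadbadbadbad
Total derivation steps: 15

15


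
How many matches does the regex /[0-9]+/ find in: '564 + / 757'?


Pattern: /[0-9]+/ (int literals)
Input: '564 + / 757'
Scanning for matches:
  Match 1: '564'
  Match 2: '757'
Total matches: 2

2


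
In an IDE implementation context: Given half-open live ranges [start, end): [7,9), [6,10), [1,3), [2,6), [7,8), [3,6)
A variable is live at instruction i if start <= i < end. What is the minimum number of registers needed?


Live ranges:
  Var0: [7, 9)
  Var1: [6, 10)
  Var2: [1, 3)
  Var3: [2, 6)
  Var4: [7, 8)
  Var5: [3, 6)
Sweep-line events (position, delta, active):
  pos=1 start -> active=1
  pos=2 start -> active=2
  pos=3 end -> active=1
  pos=3 start -> active=2
  pos=6 end -> active=1
  pos=6 end -> active=0
  pos=6 start -> active=1
  pos=7 start -> active=2
  pos=7 start -> active=3
  pos=8 end -> active=2
  pos=9 end -> active=1
  pos=10 end -> active=0
Maximum simultaneous active: 3
Minimum registers needed: 3

3


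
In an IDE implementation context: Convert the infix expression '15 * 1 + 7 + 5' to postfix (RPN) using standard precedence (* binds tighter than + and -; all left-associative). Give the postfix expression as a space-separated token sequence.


Applying the shunting-yard algorithm:
  Operand 15 -> output
  Push '*' onto operator stack -> op-stack: [*]
  Operand 1 -> output
  See '+' (prec 1); top '*' (prec 2) >= it -> pop '*' to output
  Push '+' onto operator stack -> op-stack: [+]
  Operand 7 -> output
  See '+' (prec 1); top '+' (prec 1) >= it -> pop '+' to output
  Push '+' onto operator stack -> op-stack: [+]
  Operand 5 -> output
  End of input: pop '+' to output
Postfix result: 15 1 * 7 + 5 +

15 1 * 7 + 5 +


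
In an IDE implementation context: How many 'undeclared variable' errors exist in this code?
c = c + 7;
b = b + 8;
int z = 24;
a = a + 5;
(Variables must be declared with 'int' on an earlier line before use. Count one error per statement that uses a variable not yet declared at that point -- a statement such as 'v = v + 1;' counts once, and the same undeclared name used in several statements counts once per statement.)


Scanning code line by line:
  Line 1: use 'c' -> ERROR (undeclared)
  Line 2: use 'b' -> ERROR (undeclared)
  Line 3: declare 'z' -> declared = ['z']
  Line 4: use 'a' -> ERROR (undeclared)
Total undeclared variable errors: 3

3


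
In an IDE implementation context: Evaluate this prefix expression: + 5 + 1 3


Parsing prefix expression: + 5 + 1 3
Step 1: Innermost operation '+ 1 3'
  1 + 3 = 4
Step 2: Outer operation '+ 5 [4]'
  5 + 4 = 9

9


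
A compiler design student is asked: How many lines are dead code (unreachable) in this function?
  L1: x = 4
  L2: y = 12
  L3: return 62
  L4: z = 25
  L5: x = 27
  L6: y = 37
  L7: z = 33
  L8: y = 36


Analyzing control flow:
  L1: reachable (before return)
  L2: reachable (before return)
  L3: reachable (return statement)
  L4: DEAD (after return at L3)
  L5: DEAD (after return at L3)
  L6: DEAD (after return at L3)
  L7: DEAD (after return at L3)
  L8: DEAD (after return at L3)
Return at L3, total lines = 8
Dead lines: L4 through L8
Count: 5

5


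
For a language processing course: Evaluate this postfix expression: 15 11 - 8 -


Processing tokens left to right:
Push 15, Push 11
Pop 15 and 11, compute 15 - 11 = 4, push 4
Push 8
Pop 4 and 8, compute 4 - 8 = -4, push -4
Stack result: -4

-4


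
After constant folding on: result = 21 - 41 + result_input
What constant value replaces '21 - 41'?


Identifying constant sub-expression:
  Original: result = 21 - 41 + result_input
  21 and 41 are both compile-time constants
  Evaluating: 21 - 41 = -20
  After folding: result = -20 + result_input

-20


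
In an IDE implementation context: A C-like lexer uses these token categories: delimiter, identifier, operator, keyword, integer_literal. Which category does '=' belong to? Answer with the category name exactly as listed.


Token: '='
Checking categories:
  identifier: no
  integer_literal: no
  operator: YES
  keyword: no
  delimiter: no
Category: operator

operator


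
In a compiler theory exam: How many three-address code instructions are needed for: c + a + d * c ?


Expression: c + a + d * c
Generating three-address code (respecting * over +/- precedence):
  Instruction 1: t1 = d * c
  Instruction 2: t2 = c + a
  Instruction 3: t3 = t2 + t1
Total instructions: 3

3


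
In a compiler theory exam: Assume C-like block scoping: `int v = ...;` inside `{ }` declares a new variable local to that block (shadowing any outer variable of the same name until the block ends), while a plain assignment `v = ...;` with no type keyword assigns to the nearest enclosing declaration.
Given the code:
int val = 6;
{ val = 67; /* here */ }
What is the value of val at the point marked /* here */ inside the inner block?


Analyzing scoping rules:
Outer scope: declares val = 6
Inner block: 'val = 67;' has no type keyword, so it is an assignment to the outer val (no shadowing)
Inside the block, after the assignment -> 67
Result: 67

67


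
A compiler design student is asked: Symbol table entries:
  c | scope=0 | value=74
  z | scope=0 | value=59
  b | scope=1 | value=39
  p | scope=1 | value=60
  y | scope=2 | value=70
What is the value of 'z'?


Searching symbol table for 'z':
  c | scope=0 | value=74
  z | scope=0 | value=59 <- MATCH
  b | scope=1 | value=39
  p | scope=1 | value=60
  y | scope=2 | value=70
Found 'z' at scope 0 with value 59

59


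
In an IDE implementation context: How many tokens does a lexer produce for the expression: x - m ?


Scanning 'x - m'
Token 1: 'x' -> identifier
Token 2: '-' -> operator
Token 3: 'm' -> identifier
Total tokens: 3

3


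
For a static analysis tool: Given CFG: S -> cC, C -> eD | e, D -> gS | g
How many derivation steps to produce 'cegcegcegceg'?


Grammar: S -> cC, C -> eD | e, D -> gS | g
Deriving 'cegcegcegceg':
Step 1: S -> cC => cC
Step 2: C -> eD => ceD
Step 3: D -> gS => cegS
Step 4: S -> cC => cegcC
Step 5: C -> eD => cegceD
Step 6: D -> gS => cegcegS
Step 7: S -> cC => cegcegcC
Step 8: C -> eD => cegcegceD
Step 9: D -> gS => cegcegcegS
Step 10: S -> cC => cegcegcegcC
Step 11: C -> eD => cegcegcegceD
Step 12: D -> g => cegcegcegceg
Total derivation steps: 12

12


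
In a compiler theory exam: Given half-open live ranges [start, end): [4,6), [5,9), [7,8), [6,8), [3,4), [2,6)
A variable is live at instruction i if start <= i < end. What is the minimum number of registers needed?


Live ranges:
  Var0: [4, 6)
  Var1: [5, 9)
  Var2: [7, 8)
  Var3: [6, 8)
  Var4: [3, 4)
  Var5: [2, 6)
Sweep-line events (position, delta, active):
  pos=2 start -> active=1
  pos=3 start -> active=2
  pos=4 end -> active=1
  pos=4 start -> active=2
  pos=5 start -> active=3
  pos=6 end -> active=2
  pos=6 end -> active=1
  pos=6 start -> active=2
  pos=7 start -> active=3
  pos=8 end -> active=2
  pos=8 end -> active=1
  pos=9 end -> active=0
Maximum simultaneous active: 3
Minimum registers needed: 3

3


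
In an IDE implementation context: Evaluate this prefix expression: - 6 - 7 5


Parsing prefix expression: - 6 - 7 5
Step 1: Innermost operation '- 7 5'
  7 - 5 = 2
Step 2: Outer operation '- 6 [2]'
  6 - 2 = 4

4


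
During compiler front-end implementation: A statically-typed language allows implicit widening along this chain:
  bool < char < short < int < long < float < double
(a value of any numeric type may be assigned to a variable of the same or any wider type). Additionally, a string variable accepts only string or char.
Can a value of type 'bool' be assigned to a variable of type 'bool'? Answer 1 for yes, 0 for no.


Target variable type: bool
Source value type: bool
Numeric ranks: bool=0, bool=0
Widening allowed iff rank(source) <= rank(target): 0 <= 0? Yes
Result: 1

1


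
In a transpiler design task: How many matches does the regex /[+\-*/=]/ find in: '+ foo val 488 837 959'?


Pattern: /[+\-*/=]/ (operators)
Input: '+ foo val 488 837 959'
Scanning for matches:
  Match 1: '+'
Total matches: 1

1


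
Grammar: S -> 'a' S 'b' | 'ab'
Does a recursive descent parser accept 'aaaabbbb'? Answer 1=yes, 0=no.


Grammar accepts strings of the form a^n b^n (n >= 1)
Word: 'aaaabbbb'
Counting: 4 a's and 4 b's
Check: 4 == 4? Yes
Derivation (S -> aSb applied 3 time(s), then S -> ab): S => aSb => aaSbb => aaaSbbb => aaaabbbb
Accepted

1


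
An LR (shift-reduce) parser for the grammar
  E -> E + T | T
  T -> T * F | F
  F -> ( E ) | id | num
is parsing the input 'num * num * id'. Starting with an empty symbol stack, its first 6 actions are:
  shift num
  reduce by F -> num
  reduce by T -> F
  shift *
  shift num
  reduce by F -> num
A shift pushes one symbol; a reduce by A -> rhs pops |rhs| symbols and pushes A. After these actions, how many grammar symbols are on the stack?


Tracking the symbol stack through each action:
  Action 1: shift 'num' : push -> stack = [num] (size 1)
  Action 2: reduce by F -> num : pop 1, push F -> stack = [F] (size 1)
  Action 3: reduce by T -> F : pop 1, push T -> stack = [T] (size 1)
  Action 4: shift '*' : push -> stack = [T, *] (size 2)
  Action 5: shift 'num' : push -> stack = [T, *, num] (size 3)
  Action 6: reduce by F -> num : pop 1, push F -> stack = [T, *, F] (size 3)
Final stack size: 3

3


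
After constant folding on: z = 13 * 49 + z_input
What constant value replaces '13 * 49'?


Identifying constant sub-expression:
  Original: z = 13 * 49 + z_input
  13 and 49 are both compile-time constants
  Evaluating: 13 * 49 = 637
  After folding: z = 637 + z_input

637


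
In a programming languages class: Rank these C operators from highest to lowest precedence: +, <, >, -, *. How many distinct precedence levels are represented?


Looking up precedence for each operator:
  + -> precedence 5
  < -> precedence 4
  > -> precedence 4
  - -> precedence 5
  * -> precedence 6
Sorted highest to lowest: *, +, -, <, >
Distinct precedence values: [6, 5, 4]
Number of distinct levels: 3

3


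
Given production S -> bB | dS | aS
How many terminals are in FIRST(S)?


Production: S -> bB | dS | aS
Examining each alternative for leading terminals:
  S -> bB : first terminal = 'b'
  S -> dS : first terminal = 'd'
  S -> aS : first terminal = 'a'
FIRST(S) = {a, b, d}
Count: 3

3


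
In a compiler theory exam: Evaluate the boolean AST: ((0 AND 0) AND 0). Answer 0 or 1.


Step 1: Evaluate inner node
  0 AND 0 = 0
Step 2: Evaluate root node
  0 AND 0 = 0

0


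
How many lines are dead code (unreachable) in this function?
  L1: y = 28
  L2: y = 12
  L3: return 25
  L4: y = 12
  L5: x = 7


Analyzing control flow:
  L1: reachable (before return)
  L2: reachable (before return)
  L3: reachable (return statement)
  L4: DEAD (after return at L3)
  L5: DEAD (after return at L3)
Return at L3, total lines = 5
Dead lines: L4 through L5
Count: 2

2


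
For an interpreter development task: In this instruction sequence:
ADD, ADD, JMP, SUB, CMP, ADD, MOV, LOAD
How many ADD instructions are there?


Scanning instruction sequence for ADD:
  Position 1: ADD <- MATCH
  Position 2: ADD <- MATCH
  Position 3: JMP
  Position 4: SUB
  Position 5: CMP
  Position 6: ADD <- MATCH
  Position 7: MOV
  Position 8: LOAD
Matches at positions: [1, 2, 6]
Total ADD count: 3

3


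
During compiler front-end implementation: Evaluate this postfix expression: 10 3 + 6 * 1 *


Processing tokens left to right:
Push 10, Push 3
Pop 10 and 3, compute 10 + 3 = 13, push 13
Push 6
Pop 13 and 6, compute 13 * 6 = 78, push 78
Push 1
Pop 78 and 1, compute 78 * 1 = 78, push 78
Stack result: 78

78


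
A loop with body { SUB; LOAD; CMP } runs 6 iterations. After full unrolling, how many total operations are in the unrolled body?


Loop body operations: SUB, LOAD, CMP (3 ops per iteration)
Unrolling 6 iterations:
  Iteration 1: SUB, LOAD, CMP (3 ops)
  Iteration 2: SUB, LOAD, CMP (3 ops)
  Iteration 3: SUB, LOAD, CMP (3 ops)
  Iteration 4: SUB, LOAD, CMP (3 ops)
  Iteration 5: SUB, LOAD, CMP (3 ops)
  Iteration 6: SUB, LOAD, CMP (3 ops)
Total: 6 iterations * 3 ops/iter = 18 operations

18


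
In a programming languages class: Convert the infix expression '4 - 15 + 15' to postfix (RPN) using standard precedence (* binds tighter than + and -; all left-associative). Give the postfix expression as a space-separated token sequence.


Applying the shunting-yard algorithm:
  Operand 4 -> output
  Push '-' onto operator stack -> op-stack: [-]
  Operand 15 -> output
  See '+' (prec 1); top '-' (prec 1) >= it -> pop '-' to output
  Push '+' onto operator stack -> op-stack: [+]
  Operand 15 -> output
  End of input: pop '+' to output
Postfix result: 4 15 - 15 +

4 15 - 15 +


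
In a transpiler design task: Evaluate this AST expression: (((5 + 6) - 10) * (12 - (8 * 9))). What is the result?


Expression: (((5 + 6) - 10) * (12 - (8 * 9)))
Evaluating step by step:
  5 + 6 = 11
  11 - 10 = 1
  8 * 9 = 72
  12 - 72 = -60
  1 * -60 = -60
Result: -60

-60


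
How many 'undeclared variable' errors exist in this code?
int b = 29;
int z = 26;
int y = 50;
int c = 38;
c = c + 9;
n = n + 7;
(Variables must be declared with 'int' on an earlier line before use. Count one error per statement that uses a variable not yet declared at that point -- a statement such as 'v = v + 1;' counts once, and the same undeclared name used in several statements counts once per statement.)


Scanning code line by line:
  Line 1: declare 'b' -> declared = ['b']
  Line 2: declare 'z' -> declared = ['b', 'z']
  Line 3: declare 'y' -> declared = ['b', 'y', 'z']
  Line 4: declare 'c' -> declared = ['b', 'c', 'y', 'z']
  Line 5: use 'c' -> OK (declared)
  Line 6: use 'n' -> ERROR (undeclared)
Total undeclared variable errors: 1

1


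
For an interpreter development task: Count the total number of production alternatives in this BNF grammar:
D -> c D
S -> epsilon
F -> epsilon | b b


Counting alternatives per rule:
  D: 1 alternative(s)
  S: 1 alternative(s)
  F: 2 alternative(s)
Sum: 1 + 1 + 2 = 4

4


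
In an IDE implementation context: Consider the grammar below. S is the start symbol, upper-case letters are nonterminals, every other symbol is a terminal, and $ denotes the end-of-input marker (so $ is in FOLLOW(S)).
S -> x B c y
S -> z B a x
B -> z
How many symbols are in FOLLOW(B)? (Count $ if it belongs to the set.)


S is the start symbol and does not occur in any rule body, so FOLLOW(S) = {$}.
Examining every occurrence of B in a rule body:
  S -> x B c y : B is followed by terminal 'c' -> add 'c'
  S -> z B a x : B is followed by terminal 'a' -> add 'a'
  B -> z : B does not occur in the body -> contributes nothing
FOLLOW(B) = {a, c}
Count: 2

2


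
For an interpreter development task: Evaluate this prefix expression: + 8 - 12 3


Parsing prefix expression: + 8 - 12 3
Step 1: Innermost operation '- 12 3'
  12 - 3 = 9
Step 2: Outer operation '+ 8 [9]'
  8 + 9 = 17

17


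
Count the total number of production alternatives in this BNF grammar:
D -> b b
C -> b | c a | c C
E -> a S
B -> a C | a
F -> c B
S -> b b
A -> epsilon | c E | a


Counting alternatives per rule:
  D: 1 alternative(s)
  C: 3 alternative(s)
  E: 1 alternative(s)
  B: 2 alternative(s)
  F: 1 alternative(s)
  S: 1 alternative(s)
  A: 3 alternative(s)
Sum: 1 + 3 + 1 + 2 + 1 + 1 + 3 = 12

12


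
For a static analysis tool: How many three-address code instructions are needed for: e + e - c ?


Expression: e + e - c
Generating three-address code (respecting * over +/- precedence):
  Instruction 1: t1 = e + e
  Instruction 2: t2 = t1 - c
Total instructions: 2

2


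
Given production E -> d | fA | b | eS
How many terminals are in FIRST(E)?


Production: E -> d | fA | b | eS
Examining each alternative for leading terminals:
  E -> d : first terminal = 'd'
  E -> fA : first terminal = 'f'
  E -> b : first terminal = 'b'
  E -> eS : first terminal = 'e'
FIRST(E) = {b, d, e, f}
Count: 4

4


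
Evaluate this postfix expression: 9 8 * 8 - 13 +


Processing tokens left to right:
Push 9, Push 8
Pop 9 and 8, compute 9 * 8 = 72, push 72
Push 8
Pop 72 and 8, compute 72 - 8 = 64, push 64
Push 13
Pop 64 and 13, compute 64 + 13 = 77, push 77
Stack result: 77

77


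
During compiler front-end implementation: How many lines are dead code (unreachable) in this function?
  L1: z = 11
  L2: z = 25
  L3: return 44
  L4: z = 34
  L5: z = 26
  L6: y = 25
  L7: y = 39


Analyzing control flow:
  L1: reachable (before return)
  L2: reachable (before return)
  L3: reachable (return statement)
  L4: DEAD (after return at L3)
  L5: DEAD (after return at L3)
  L6: DEAD (after return at L3)
  L7: DEAD (after return at L3)
Return at L3, total lines = 7
Dead lines: L4 through L7
Count: 4

4


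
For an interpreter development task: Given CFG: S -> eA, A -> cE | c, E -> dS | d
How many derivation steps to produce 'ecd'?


Grammar: S -> eA, A -> cE | c, E -> dS | d
Deriving 'ecd':
Step 1: S -> eA => eA
Step 2: A -> cE => ecE
Step 3: E -> d => ecd
Total derivation steps: 3

3


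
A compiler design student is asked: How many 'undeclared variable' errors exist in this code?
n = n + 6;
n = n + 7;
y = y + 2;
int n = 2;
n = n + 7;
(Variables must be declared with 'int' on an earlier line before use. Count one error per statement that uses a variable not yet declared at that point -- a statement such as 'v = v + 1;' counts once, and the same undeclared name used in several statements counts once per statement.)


Scanning code line by line:
  Line 1: use 'n' -> ERROR (undeclared)
  Line 2: use 'n' -> ERROR (undeclared)
  Line 3: use 'y' -> ERROR (undeclared)
  Line 4: declare 'n' -> declared = ['n']
  Line 5: use 'n' -> OK (declared)
Total undeclared variable errors: 3

3


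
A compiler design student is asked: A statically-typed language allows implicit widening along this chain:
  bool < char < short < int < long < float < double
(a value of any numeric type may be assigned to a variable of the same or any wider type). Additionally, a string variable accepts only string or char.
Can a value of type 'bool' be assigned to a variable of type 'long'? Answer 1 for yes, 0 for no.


Target variable type: long
Source value type: bool
Numeric ranks: bool=0, long=4
Widening allowed iff rank(source) <= rank(target): 0 <= 4? Yes
Result: 1

1


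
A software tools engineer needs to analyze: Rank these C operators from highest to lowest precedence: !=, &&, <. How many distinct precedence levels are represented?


Looking up precedence for each operator:
  != -> precedence 3
  && -> precedence 2
  < -> precedence 4
Sorted highest to lowest: <, !=, &&
Distinct precedence values: [4, 3, 2]
Number of distinct levels: 3

3


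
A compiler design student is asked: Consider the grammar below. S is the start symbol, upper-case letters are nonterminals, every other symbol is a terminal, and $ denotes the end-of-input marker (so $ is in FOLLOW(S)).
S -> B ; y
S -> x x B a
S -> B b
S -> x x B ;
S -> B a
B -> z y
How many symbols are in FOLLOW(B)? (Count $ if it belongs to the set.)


S is the start symbol and does not occur in any rule body, so FOLLOW(S) = {$}.
Examining every occurrence of B in a rule body:
  S -> B ; y : B is followed by terminal ';' -> add ';'
  S -> x x B a : B is followed by terminal 'a' -> add 'a'
  S -> B b : B is followed by terminal 'b' -> add 'b'
  S -> x x B ; : B is followed by terminal ';' -> add ';' (already in the set)
  S -> B a : B is followed by terminal 'a' -> add 'a' (already in the set)
  B -> z y : B does not occur in the body -> contributes nothing
FOLLOW(B) = {;, a, b}
Count: 3

3


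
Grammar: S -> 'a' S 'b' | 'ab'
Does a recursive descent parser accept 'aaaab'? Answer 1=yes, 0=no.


Grammar accepts strings of the form a^n b^n (n >= 1)
Word: 'aaaab'
Counting: 4 a's and 1 b's
Check: 4 == 1? No
Mismatch: a-count != b-count
Rejected

0


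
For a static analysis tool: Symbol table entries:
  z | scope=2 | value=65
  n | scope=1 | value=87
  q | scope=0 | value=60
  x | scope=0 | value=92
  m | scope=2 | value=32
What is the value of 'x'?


Searching symbol table for 'x':
  z | scope=2 | value=65
  n | scope=1 | value=87
  q | scope=0 | value=60
  x | scope=0 | value=92 <- MATCH
  m | scope=2 | value=32
Found 'x' at scope 0 with value 92

92


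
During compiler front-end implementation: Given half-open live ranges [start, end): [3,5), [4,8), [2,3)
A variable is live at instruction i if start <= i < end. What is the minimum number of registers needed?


Live ranges:
  Var0: [3, 5)
  Var1: [4, 8)
  Var2: [2, 3)
Sweep-line events (position, delta, active):
  pos=2 start -> active=1
  pos=3 end -> active=0
  pos=3 start -> active=1
  pos=4 start -> active=2
  pos=5 end -> active=1
  pos=8 end -> active=0
Maximum simultaneous active: 2
Minimum registers needed: 2

2


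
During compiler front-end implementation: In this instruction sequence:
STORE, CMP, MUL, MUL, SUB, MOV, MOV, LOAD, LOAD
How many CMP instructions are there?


Scanning instruction sequence for CMP:
  Position 1: STORE
  Position 2: CMP <- MATCH
  Position 3: MUL
  Position 4: MUL
  Position 5: SUB
  Position 6: MOV
  Position 7: MOV
  Position 8: LOAD
  Position 9: LOAD
Matches at positions: [2]
Total CMP count: 1

1


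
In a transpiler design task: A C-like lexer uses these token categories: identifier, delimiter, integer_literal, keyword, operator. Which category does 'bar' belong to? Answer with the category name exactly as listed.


Token: 'bar'
Checking categories:
  identifier: YES
  integer_literal: no
  operator: no
  keyword: no
  delimiter: no
Category: identifier

identifier


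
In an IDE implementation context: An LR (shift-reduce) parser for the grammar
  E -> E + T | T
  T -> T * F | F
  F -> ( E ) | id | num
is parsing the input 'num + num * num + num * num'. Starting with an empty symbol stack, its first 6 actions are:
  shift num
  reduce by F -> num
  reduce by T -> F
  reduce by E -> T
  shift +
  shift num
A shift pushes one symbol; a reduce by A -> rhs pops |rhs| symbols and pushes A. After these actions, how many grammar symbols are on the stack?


Tracking the symbol stack through each action:
  Action 1: shift 'num' : push -> stack = [num] (size 1)
  Action 2: reduce by F -> num : pop 1, push F -> stack = [F] (size 1)
  Action 3: reduce by T -> F : pop 1, push T -> stack = [T] (size 1)
  Action 4: reduce by E -> T : pop 1, push E -> stack = [E] (size 1)
  Action 5: shift '+' : push -> stack = [E, +] (size 2)
  Action 6: shift 'num' : push -> stack = [E, +, num] (size 3)
Final stack size: 3

3


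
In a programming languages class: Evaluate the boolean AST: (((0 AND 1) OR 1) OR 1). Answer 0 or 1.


Step 1: Evaluate inner node
  0 AND 1 = 0
Step 2: Evaluate next node
  0 OR 1 = 1
Step 3: Evaluate root node
  1 OR 1 = 1

1


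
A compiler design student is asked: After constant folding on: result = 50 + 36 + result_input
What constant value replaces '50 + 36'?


Identifying constant sub-expression:
  Original: result = 50 + 36 + result_input
  50 and 36 are both compile-time constants
  Evaluating: 50 + 36 = 86
  After folding: result = 86 + result_input

86


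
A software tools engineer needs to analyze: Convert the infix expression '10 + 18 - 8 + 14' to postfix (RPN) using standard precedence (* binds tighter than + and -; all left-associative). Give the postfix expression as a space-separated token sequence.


Applying the shunting-yard algorithm:
  Operand 10 -> output
  Push '+' onto operator stack -> op-stack: [+]
  Operand 18 -> output
  See '-' (prec 1); top '+' (prec 1) >= it -> pop '+' to output
  Push '-' onto operator stack -> op-stack: [-]
  Operand 8 -> output
  See '+' (prec 1); top '-' (prec 1) >= it -> pop '-' to output
  Push '+' onto operator stack -> op-stack: [+]
  Operand 14 -> output
  End of input: pop '+' to output
Postfix result: 10 18 + 8 - 14 +

10 18 + 8 - 14 +


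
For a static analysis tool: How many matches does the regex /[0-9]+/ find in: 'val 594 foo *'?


Pattern: /[0-9]+/ (int literals)
Input: 'val 594 foo *'
Scanning for matches:
  Match 1: '594'
Total matches: 1

1


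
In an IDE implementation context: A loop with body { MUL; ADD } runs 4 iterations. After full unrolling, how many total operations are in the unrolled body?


Loop body operations: MUL, ADD (2 ops per iteration)
Unrolling 4 iterations:
  Iteration 1: MUL, ADD (2 ops)
  Iteration 2: MUL, ADD (2 ops)
  Iteration 3: MUL, ADD (2 ops)
  Iteration 4: MUL, ADD (2 ops)
Total: 4 iterations * 2 ops/iter = 8 operations

8


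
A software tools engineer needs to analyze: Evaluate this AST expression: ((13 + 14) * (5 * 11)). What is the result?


Expression: ((13 + 14) * (5 * 11))
Evaluating step by step:
  13 + 14 = 27
  5 * 11 = 55
  27 * 55 = 1485
Result: 1485

1485
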